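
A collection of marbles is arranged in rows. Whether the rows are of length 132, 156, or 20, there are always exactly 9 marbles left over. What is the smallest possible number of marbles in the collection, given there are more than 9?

8589

N − 9 must be a common multiple of 132, 156, and 20.
132 = 2^2 × 3 × 11
156 = 2^2 × 3 × 13
20 = 2^2 × 5
LCM(132, 156, 20) = 2^2 × 3 × 5 × 11 × 13 = 8580.
Smallest N > 9 is LCM + 9 = 8580 + 9 = 8589.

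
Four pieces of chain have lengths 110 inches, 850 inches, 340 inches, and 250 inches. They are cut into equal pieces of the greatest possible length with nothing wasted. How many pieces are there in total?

Piece length = gcd(110, 850, 340, 250).
110 = 2 × 5 × 11
850 = 2 × 5^2 × 17
340 = 2^2 × 5 × 17
250 = 2 × 5^3
gcd(110, 850, 340, 250) = 2 × 5 = 10.
Total pieces = 110/10 + 850/10 + 340/10 + 250/10 = 11 + 85 + 34 + 25 = 155.

155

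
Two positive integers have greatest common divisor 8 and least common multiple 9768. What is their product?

78144

For any two positive integers, gcd × lcm = product = 8 × 9768 = 78144.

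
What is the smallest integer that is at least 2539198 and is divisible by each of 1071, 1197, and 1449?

The integer must be a common multiple of 1071, 1197, and 1449, so a multiple of their LCM.
1071 = 3^2 × 7 × 17
1197 = 3^2 × 7 × 19
1449 = 3^2 × 7 × 23
LCM(1071, 1197, 1449) = 3^2 × 7 × 17 × 19 × 23 = 468027.
Smallest multiple of 468027 that is ≥ 2539198: ⌈2539198/468027⌉ × 468027 = 6 × 468027 = 2808162.

2808162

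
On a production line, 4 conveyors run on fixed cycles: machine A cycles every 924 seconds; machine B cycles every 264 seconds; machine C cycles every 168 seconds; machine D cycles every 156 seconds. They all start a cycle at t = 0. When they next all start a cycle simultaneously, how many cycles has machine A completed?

They are all back at their starting positions together after one LCM of the periods.
924 = 2^2 × 3 × 7 × 11
264 = 2^3 × 3 × 11
168 = 2^3 × 3 × 7
156 = 2^2 × 3 × 13
LCM(924, 264, 168, 156) = 2^3 × 3 × 7 × 11 × 13 = 24024.
Cycles for period 924: 24024 / 924 = 26.

26 cycles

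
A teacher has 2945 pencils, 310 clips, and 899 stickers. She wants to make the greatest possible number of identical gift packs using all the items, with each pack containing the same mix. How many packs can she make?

31 packs

The pack count must divide each quantity, so the greatest is gcd(2945, 310, 899).
2945 = 5 × 19 × 31
310 = 2 × 5 × 31
899 = 29 × 31
gcd(2945, 310, 899) = 31.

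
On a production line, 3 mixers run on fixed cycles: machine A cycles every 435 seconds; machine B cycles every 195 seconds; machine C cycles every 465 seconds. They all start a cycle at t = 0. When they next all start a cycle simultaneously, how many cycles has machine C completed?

377 cycles

The first common completion time is the LCM of the periods.
435 = 3 × 5 × 29
195 = 3 × 5 × 13
465 = 3 × 5 × 31
LCM(435, 195, 465) = 3 × 5 × 13 × 29 × 31 = 175305.
Cycles for period 465: 175305 / 465 = 377.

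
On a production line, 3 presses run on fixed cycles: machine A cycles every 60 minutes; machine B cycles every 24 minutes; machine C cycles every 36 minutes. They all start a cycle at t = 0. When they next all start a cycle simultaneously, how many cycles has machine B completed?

15 cycles

The first common completion time is the LCM of the periods.
60 = 2^2 × 3 × 5
24 = 2^3 × 3
36 = 2^2 × 3^2
LCM(60, 24, 36) = 2^3 × 3^2 × 5 = 360.
Cycles for period 24: 360 / 24 = 15.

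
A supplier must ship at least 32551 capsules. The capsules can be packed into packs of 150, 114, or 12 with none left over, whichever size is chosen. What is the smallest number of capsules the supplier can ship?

The number of capsules must be a common multiple of 150, 114, and 12, so a multiple of their LCM.
150 = 2 × 3 × 5^2
114 = 2 × 3 × 19
12 = 2^2 × 3
LCM(150, 114, 12) = 2^2 × 3 × 5^2 × 19 = 5700.
Smallest multiple of 5700 that is ≥ 32551: ⌈32551/5700⌉ × 5700 = 6 × 5700 = 34200.

34200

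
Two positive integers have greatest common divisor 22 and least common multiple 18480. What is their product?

406560

For any two positive integers, gcd × lcm = product = 22 × 18480 = 406560.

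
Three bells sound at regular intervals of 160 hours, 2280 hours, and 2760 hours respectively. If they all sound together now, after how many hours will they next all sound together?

They coincide at every common multiple of the periods; the first is the LCM.
160 = 2^5 × 5
2280 = 2^3 × 3 × 5 × 19
2760 = 2^3 × 3 × 5 × 23
LCM(160, 2280, 2760) = 2^5 × 3 × 5 × 19 × 23 = 209760.

209760 hours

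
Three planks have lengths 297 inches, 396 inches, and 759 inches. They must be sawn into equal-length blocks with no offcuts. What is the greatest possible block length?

The block length must divide every plank, so the greatest is gcd(297, 396, 759).
297 = 3^3 × 11
396 = 2^2 × 3^2 × 11
759 = 3 × 11 × 23
gcd(297, 396, 759) = 3 × 11 = 33.

33 inches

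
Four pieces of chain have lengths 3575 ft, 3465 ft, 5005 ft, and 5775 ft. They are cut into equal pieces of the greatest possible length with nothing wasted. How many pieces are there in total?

Piece length = gcd(3575, 3465, 5005, 5775).
3575 = 5^2 × 11 × 13
3465 = 3^2 × 5 × 7 × 11
5005 = 5 × 7 × 11 × 13
5775 = 3 × 5^2 × 7 × 11
gcd(3575, 3465, 5005, 5775) = 5 × 11 = 55.
Total pieces = 3575/55 + 3465/55 + 5005/55 + 5775/55 = 65 + 63 + 91 + 105 = 324.

324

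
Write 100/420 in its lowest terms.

5/21

100 = 2^2 × 5^2
420 = 2^2 × 3 × 5 × 7
gcd(100, 420) = 2^2 × 5 = 20.
Divide numerator and denominator by 20: 100/420 = 5/21.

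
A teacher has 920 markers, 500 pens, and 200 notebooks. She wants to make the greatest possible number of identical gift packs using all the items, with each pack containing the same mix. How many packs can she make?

The pack count must divide each quantity, so the greatest is gcd(920, 500, 200).
920 = 2^3 × 5 × 23
500 = 2^2 × 5^3
200 = 2^3 × 5^2
gcd(920, 500, 200) = 2^2 × 5 = 20.

20 packs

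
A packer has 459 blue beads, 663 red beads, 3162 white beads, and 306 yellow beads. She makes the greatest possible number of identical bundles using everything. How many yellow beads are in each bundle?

6

Number of bundles = gcd(459, 663, 3162, 306).
459 = 3^3 × 17
663 = 3 × 13 × 17
3162 = 2 × 3 × 17 × 31
306 = 2 × 3^2 × 17
gcd(459, 663, 3162, 306) = 3 × 17 = 51.
yellow beads per bundle = 306 / 51 = 6.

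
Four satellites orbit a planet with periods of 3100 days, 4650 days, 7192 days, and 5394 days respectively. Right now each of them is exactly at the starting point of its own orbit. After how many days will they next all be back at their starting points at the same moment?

They coincide at every common multiple of the periods; the first is the LCM.
3100 = 2^2 × 5^2 × 31
4650 = 2 × 3 × 5^2 × 31
7192 = 2^3 × 29 × 31
5394 = 2 × 3 × 29 × 31
LCM(3100, 4650, 7192, 5394) = 2^3 × 3 × 5^2 × 29 × 31 = 539400.

539400 days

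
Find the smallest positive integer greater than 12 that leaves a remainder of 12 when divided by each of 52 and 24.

324

N − 12 must be a common multiple of 52 and 24.
52 = 2^2 × 13
24 = 2^3 × 3
LCM(52, 24) = 2^3 × 3 × 13 = 312.
Smallest N > 12 is LCM + 12 = 312 + 12 = 324.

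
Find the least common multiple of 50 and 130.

650

50 = 2 × 5^2
130 = 2 × 5 × 13
LCM(50, 130) = 2 × 5^2 × 13 = 650.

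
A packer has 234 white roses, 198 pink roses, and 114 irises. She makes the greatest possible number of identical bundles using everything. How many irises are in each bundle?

Number of bundles = gcd(234, 198, 114).
234 = 2 × 3^2 × 13
198 = 2 × 3^2 × 11
114 = 2 × 3 × 19
gcd(234, 198, 114) = 2 × 3 = 6.
irises per bundle = 114 / 6 = 19.

19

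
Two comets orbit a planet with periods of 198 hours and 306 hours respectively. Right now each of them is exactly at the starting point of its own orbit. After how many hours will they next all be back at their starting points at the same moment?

3366 hours

They coincide at every common multiple of the periods; the first is the LCM.
198 = 2 × 3^2 × 11
306 = 2 × 3^2 × 17
LCM(198, 306) = 2 × 3^2 × 11 × 17 = 3366.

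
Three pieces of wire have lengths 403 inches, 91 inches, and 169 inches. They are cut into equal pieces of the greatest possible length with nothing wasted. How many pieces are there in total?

51

Piece length = gcd(403, 91, 169).
403 = 13 × 31
91 = 7 × 13
169 = 13^2
gcd(403, 91, 169) = 13.
Total pieces = 403/13 + 91/13 + 169/13 = 31 + 7 + 13 = 51.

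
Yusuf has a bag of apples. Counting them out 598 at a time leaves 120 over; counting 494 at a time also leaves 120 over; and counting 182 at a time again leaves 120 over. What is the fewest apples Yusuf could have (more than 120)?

N − 120 must be a common multiple of 598, 494, and 182.
598 = 2 × 13 × 23
494 = 2 × 13 × 19
182 = 2 × 7 × 13
LCM(598, 494, 182) = 2 × 7 × 13 × 19 × 23 = 79534.
Smallest N > 120 is LCM + 120 = 79534 + 120 = 79654.

79654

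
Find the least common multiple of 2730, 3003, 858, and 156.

60060

2730 = 2 × 3 × 5 × 7 × 13
3003 = 3 × 7 × 11 × 13
858 = 2 × 3 × 11 × 13
156 = 2^2 × 3 × 13
LCM(2730, 3003, 858, 156) = 2^2 × 3 × 5 × 7 × 11 × 13 = 60060.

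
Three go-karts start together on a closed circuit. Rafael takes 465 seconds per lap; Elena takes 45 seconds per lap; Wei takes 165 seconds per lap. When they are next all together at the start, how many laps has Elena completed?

All finish a whole number of cycles simultaneously at t = LCM of the periods.
465 = 3 × 5 × 31
45 = 3^2 × 5
165 = 3 × 5 × 11
LCM(465, 45, 165) = 3^2 × 5 × 11 × 31 = 15345.
Laps for period 45: 15345 / 45 = 341.

341 laps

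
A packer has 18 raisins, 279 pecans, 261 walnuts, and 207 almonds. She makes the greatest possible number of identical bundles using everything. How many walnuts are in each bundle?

29

Number of bundles = gcd(18, 279, 261, 207).
18 = 2 × 3^2
279 = 3^2 × 31
261 = 3^2 × 29
207 = 3^2 × 23
gcd(18, 279, 261, 207) = 3^2 = 9.
walnuts per bundle = 261 / 9 = 29.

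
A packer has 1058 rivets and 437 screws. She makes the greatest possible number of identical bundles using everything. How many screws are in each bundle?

19

Number of bundles = gcd(1058, 437).
1058 = 2 × 23^2
437 = 19 × 23
gcd(1058, 437) = 23.
screws per bundle = 437 / 23 = 19.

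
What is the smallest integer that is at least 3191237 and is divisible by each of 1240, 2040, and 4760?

3541440

The integer must be a common multiple of 1240, 2040, and 4760, so a multiple of their LCM.
1240 = 2^3 × 5 × 31
2040 = 2^3 × 3 × 5 × 17
4760 = 2^3 × 5 × 7 × 17
LCM(1240, 2040, 4760) = 2^3 × 3 × 5 × 7 × 17 × 31 = 442680.
Smallest multiple of 442680 that is ≥ 3191237: ⌈3191237/442680⌉ × 442680 = 8 × 442680 = 3541440.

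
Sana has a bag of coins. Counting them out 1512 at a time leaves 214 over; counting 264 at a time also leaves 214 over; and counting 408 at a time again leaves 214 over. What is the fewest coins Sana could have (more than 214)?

N − 214 must be a common multiple of 1512, 264, and 408.
1512 = 2^3 × 3^3 × 7
264 = 2^3 × 3 × 11
408 = 2^3 × 3 × 17
LCM(1512, 264, 408) = 2^3 × 3^3 × 7 × 11 × 17 = 282744.
Smallest N > 214 is LCM + 214 = 282744 + 214 = 282958.

282958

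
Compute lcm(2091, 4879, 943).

336651

2091 = 3 × 17 × 41
4879 = 7 × 17 × 41
943 = 23 × 41
LCM(2091, 4879, 943) = 3 × 7 × 17 × 23 × 41 = 336651.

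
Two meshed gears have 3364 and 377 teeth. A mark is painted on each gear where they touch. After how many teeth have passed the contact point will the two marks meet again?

43732 teeth

We need the least common multiple of the intervals.
3364 = 2^2 × 29^2
377 = 13 × 29
LCM(3364, 377) = 2^2 × 13 × 29^2 = 43732.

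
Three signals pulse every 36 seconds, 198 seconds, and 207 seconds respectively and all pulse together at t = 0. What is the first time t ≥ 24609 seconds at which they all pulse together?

27324 seconds

Joint pulses occur at multiples of LCM(36, 198, 207).
36 = 2^2 × 3^2
198 = 2 × 3^2 × 11
207 = 3^2 × 23
LCM(36, 198, 207) = 2^2 × 3^2 × 11 × 23 = 9108.
Smallest multiple of 9108 that is ≥ 24609: ⌈24609/9108⌉ × 9108 = 3 × 9108 = 27324.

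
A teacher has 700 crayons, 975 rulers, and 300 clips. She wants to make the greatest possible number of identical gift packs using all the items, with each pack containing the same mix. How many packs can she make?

The pack count must divide each quantity, so the greatest is gcd(700, 975, 300).
700 = 2^2 × 5^2 × 7
975 = 3 × 5^2 × 13
300 = 2^2 × 3 × 5^2
gcd(700, 975, 300) = 5^2 = 25.

25 packs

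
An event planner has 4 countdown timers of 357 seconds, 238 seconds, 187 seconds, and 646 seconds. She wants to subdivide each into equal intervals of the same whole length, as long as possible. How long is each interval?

The interval must divide each timer length; the longest such is the gcd.
357 = 3 × 7 × 17
238 = 2 × 7 × 17
187 = 11 × 17
646 = 2 × 17 × 19
gcd(357, 238, 187, 646) = 17.

17 seconds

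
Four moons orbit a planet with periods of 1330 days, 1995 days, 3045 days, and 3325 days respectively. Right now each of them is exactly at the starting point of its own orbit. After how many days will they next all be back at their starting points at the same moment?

578550 days

The first simultaneous occurrence is after LCM of the individual periods.
1330 = 2 × 5 × 7 × 19
1995 = 3 × 5 × 7 × 19
3045 = 3 × 5 × 7 × 29
3325 = 5^2 × 7 × 19
LCM(1330, 1995, 3045, 3325) = 2 × 3 × 5^2 × 7 × 19 × 29 = 578550.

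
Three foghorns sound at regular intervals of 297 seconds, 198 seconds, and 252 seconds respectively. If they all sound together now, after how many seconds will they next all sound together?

We need the least common multiple of the intervals.
297 = 3^3 × 11
198 = 2 × 3^2 × 11
252 = 2^2 × 3^2 × 7
LCM(297, 198, 252) = 2^2 × 3^3 × 7 × 11 = 8316.

8316 seconds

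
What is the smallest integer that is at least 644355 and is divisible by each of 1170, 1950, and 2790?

725400

The integer must be a common multiple of 1170, 1950, and 2790, so a multiple of their LCM.
1170 = 2 × 3^2 × 5 × 13
1950 = 2 × 3 × 5^2 × 13
2790 = 2 × 3^2 × 5 × 31
LCM(1170, 1950, 2790) = 2 × 3^2 × 5^2 × 13 × 31 = 181350.
Smallest multiple of 181350 that is ≥ 644355: ⌈644355/181350⌉ × 181350 = 4 × 181350 = 725400.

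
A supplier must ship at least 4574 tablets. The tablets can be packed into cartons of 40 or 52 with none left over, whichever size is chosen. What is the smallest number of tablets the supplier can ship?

4680

The number of tablets must be a common multiple of 40 and 52, so a multiple of their LCM.
40 = 2^3 × 5
52 = 2^2 × 13
LCM(40, 52) = 2^3 × 5 × 13 = 520.
Smallest multiple of 520 that is ≥ 4574: ⌈4574/520⌉ × 520 = 9 × 520 = 4680.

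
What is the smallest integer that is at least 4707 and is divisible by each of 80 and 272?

The integer must be a common multiple of 80 and 272, so a multiple of their LCM.
80 = 2^4 × 5
272 = 2^4 × 17
LCM(80, 272) = 2^4 × 5 × 17 = 1360.
Smallest multiple of 1360 that is ≥ 4707: ⌈4707/1360⌉ × 1360 = 4 × 1360 = 5440.

5440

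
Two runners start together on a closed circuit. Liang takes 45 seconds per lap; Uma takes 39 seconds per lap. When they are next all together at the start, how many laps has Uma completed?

15 laps

The first common completion time is the LCM of the periods.
45 = 3^2 × 5
39 = 3 × 13
LCM(45, 39) = 3^2 × 5 × 13 = 585.
Laps for period 39: 585 / 39 = 15.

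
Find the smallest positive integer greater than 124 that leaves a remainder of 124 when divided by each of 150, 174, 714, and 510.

517774

N − 124 must be a common multiple of 150, 174, 714, and 510.
150 = 2 × 3 × 5^2
174 = 2 × 3 × 29
714 = 2 × 3 × 7 × 17
510 = 2 × 3 × 5 × 17
LCM(150, 174, 714, 510) = 2 × 3 × 5^2 × 7 × 17 × 29 = 517650.
Smallest N > 124 is LCM + 124 = 517650 + 124 = 517774.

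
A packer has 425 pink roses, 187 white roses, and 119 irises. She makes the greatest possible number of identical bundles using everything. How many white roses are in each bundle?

Number of bundles = gcd(425, 187, 119).
425 = 5^2 × 17
187 = 11 × 17
119 = 7 × 17
gcd(425, 187, 119) = 17.
white roses per bundle = 187 / 17 = 11.

11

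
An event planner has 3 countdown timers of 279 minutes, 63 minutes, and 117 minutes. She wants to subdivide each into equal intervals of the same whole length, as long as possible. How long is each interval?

The interval must divide each timer length; the longest such is the gcd.
279 = 3^2 × 31
63 = 3^2 × 7
117 = 3^2 × 13
gcd(279, 63, 117) = 3^2 = 9.

9 minutes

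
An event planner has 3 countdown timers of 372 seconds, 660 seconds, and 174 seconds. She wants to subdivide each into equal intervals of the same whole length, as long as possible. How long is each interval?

The interval must divide each timer length; the longest such is the gcd.
372 = 2^2 × 3 × 31
660 = 2^2 × 3 × 5 × 11
174 = 2 × 3 × 29
gcd(372, 660, 174) = 2 × 3 = 6.

6 seconds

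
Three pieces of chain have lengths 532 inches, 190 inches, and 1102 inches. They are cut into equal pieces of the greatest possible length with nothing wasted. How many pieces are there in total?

48

Piece length = gcd(532, 190, 1102).
532 = 2^2 × 7 × 19
190 = 2 × 5 × 19
1102 = 2 × 19 × 29
gcd(532, 190, 1102) = 2 × 19 = 38.
Total pieces = 532/38 + 190/38 + 1102/38 = 14 + 5 + 29 = 48.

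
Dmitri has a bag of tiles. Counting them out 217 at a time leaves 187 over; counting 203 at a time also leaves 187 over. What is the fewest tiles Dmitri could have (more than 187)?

N − 187 must be a common multiple of 217 and 203.
217 = 7 × 31
203 = 7 × 29
LCM(217, 203) = 7 × 29 × 31 = 6293.
Smallest N > 187 is LCM + 187 = 6293 + 187 = 6480.

6480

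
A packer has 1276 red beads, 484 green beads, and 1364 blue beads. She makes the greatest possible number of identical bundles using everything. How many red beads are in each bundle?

Number of bundles = gcd(1276, 484, 1364).
1276 = 2^2 × 11 × 29
484 = 2^2 × 11^2
1364 = 2^2 × 11 × 31
gcd(1276, 484, 1364) = 2^2 × 11 = 44.
red beads per bundle = 1276 / 44 = 29.

29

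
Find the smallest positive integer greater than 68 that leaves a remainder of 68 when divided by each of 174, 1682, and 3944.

343196

N − 68 must be a common multiple of 174, 1682, and 3944.
174 = 2 × 3 × 29
1682 = 2 × 29^2
3944 = 2^3 × 17 × 29
LCM(174, 1682, 3944) = 2^3 × 3 × 17 × 29^2 = 343128.
Smallest N > 68 is LCM + 68 = 343128 + 68 = 343196.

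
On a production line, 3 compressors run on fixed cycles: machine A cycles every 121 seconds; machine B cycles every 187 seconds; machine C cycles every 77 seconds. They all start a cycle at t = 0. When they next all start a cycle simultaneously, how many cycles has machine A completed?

They are all back at their starting positions together after one LCM of the periods.
121 = 11^2
187 = 11 × 17
77 = 7 × 11
LCM(121, 187, 77) = 7 × 11^2 × 17 = 14399.
Cycles for period 121: 14399 / 121 = 119.

119 cycles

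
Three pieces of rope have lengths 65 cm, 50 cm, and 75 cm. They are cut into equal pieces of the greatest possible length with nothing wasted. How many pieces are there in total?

Piece length = gcd(65, 50, 75).
65 = 5 × 13
50 = 2 × 5^2
75 = 3 × 5^2
gcd(65, 50, 75) = 5.
Total pieces = 65/5 + 50/5 + 75/5 = 13 + 10 + 15 = 38.

38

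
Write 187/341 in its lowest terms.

17/31

187 = 11 × 17
341 = 11 × 31
gcd(187, 341) = 11.
Divide numerator and denominator by 11: 187/341 = 17/31.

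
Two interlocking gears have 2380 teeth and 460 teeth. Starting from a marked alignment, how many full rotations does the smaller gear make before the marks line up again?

119 rotations

They are all back at their starting positions together after one LCM of the periods.
2380 = 2^2 × 5 × 7 × 17
460 = 2^2 × 5 × 23
LCM(2380, 460) = 2^2 × 5 × 7 × 17 × 23 = 54740.
Rotations for period 460: 54740 / 460 = 119.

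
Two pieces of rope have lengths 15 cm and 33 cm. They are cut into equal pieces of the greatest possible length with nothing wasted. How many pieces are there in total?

Piece length = gcd(15, 33).
15 = 3 × 5
33 = 3 × 11
gcd(15, 33) = 3.
Total pieces = 15/3 + 33/3 = 5 + 11 = 16.

16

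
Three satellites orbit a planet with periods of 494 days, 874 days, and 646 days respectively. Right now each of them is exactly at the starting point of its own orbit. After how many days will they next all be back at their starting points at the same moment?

193154 days

They coincide at every common multiple of the periods; the first is the LCM.
494 = 2 × 13 × 19
874 = 2 × 19 × 23
646 = 2 × 17 × 19
LCM(494, 874, 646) = 2 × 13 × 17 × 19 × 23 = 193154.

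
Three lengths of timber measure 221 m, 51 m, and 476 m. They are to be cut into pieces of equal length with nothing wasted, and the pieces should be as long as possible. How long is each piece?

17 m

Each piece length must divide every original length, so the longest possible is gcd(221, 51, 476).
221 = 13 × 17
51 = 3 × 17
476 = 2^2 × 7 × 17
gcd(221, 51, 476) = 17.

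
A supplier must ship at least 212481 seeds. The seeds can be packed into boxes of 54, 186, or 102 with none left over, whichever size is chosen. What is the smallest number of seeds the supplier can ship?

227664

The number of seeds must be a common multiple of 54, 186, and 102, so a multiple of their LCM.
54 = 2 × 3^3
186 = 2 × 3 × 31
102 = 2 × 3 × 17
LCM(54, 186, 102) = 2 × 3^3 × 17 × 31 = 28458.
Smallest multiple of 28458 that is ≥ 212481: ⌈212481/28458⌉ × 28458 = 8 × 28458 = 227664.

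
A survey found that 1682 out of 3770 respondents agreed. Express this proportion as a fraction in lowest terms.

1682 = 2 × 29^2
3770 = 2 × 5 × 13 × 29
gcd(1682, 3770) = 2 × 29 = 58.
Divide numerator and denominator by 58: 1682/3770 = 29/65.

29/65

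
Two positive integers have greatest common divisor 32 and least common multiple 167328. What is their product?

For any two positive integers, gcd × lcm = product = 32 × 167328 = 5354496.

5354496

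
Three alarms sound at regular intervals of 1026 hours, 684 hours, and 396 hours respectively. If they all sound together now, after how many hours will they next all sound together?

We need the least common multiple of the intervals.
1026 = 2 × 3^3 × 19
684 = 2^2 × 3^2 × 19
396 = 2^2 × 3^2 × 11
LCM(1026, 684, 396) = 2^2 × 3^3 × 11 × 19 = 22572.

22572 hours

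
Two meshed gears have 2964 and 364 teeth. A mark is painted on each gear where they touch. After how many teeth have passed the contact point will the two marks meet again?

The first simultaneous occurrence is after LCM of the individual periods.
2964 = 2^2 × 3 × 13 × 19
364 = 2^2 × 7 × 13
LCM(2964, 364) = 2^2 × 3 × 7 × 13 × 19 = 20748.

20748 teeth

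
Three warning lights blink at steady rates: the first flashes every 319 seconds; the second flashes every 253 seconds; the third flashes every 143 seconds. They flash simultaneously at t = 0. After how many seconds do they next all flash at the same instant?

95381 seconds

The first simultaneous occurrence is after LCM of the individual periods.
319 = 11 × 29
253 = 11 × 23
143 = 11 × 13
LCM(319, 253, 143) = 11 × 13 × 23 × 29 = 95381.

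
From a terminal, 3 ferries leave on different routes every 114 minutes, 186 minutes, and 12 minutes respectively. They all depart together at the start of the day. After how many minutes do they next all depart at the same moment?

7068 minutes

We need the least common multiple of the intervals.
114 = 2 × 3 × 19
186 = 2 × 3 × 31
12 = 2^2 × 3
LCM(114, 186, 12) = 2^2 × 3 × 19 × 31 = 7068.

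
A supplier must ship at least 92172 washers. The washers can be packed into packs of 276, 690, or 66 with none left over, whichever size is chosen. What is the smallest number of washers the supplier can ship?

106260

The number of washers must be a common multiple of 276, 690, and 66, so a multiple of their LCM.
276 = 2^2 × 3 × 23
690 = 2 × 3 × 5 × 23
66 = 2 × 3 × 11
LCM(276, 690, 66) = 2^2 × 3 × 5 × 11 × 23 = 15180.
Smallest multiple of 15180 that is ≥ 92172: ⌈92172/15180⌉ × 15180 = 7 × 15180 = 106260.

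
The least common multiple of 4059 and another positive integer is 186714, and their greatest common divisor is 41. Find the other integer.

gcd × lcm = product of the two integers, so the other integer is (41 × 186714) / 4059 = 1886.

1886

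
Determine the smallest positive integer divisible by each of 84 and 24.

168

84 = 2^2 × 3 × 7
24 = 2^3 × 3
LCM(84, 24) = 2^3 × 3 × 7 = 168.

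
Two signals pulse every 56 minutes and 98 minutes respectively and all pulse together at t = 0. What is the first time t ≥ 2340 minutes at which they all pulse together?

Joint pulses occur at multiples of LCM(56, 98).
56 = 2^3 × 7
98 = 2 × 7^2
LCM(56, 98) = 2^3 × 7^2 = 392.
Smallest multiple of 392 that is ≥ 2340: ⌈2340/392⌉ × 392 = 6 × 392 = 2352.

2352 minutes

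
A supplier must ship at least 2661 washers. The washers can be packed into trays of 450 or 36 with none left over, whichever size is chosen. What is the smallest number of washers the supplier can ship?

The number of washers must be a common multiple of 450 and 36, so a multiple of their LCM.
450 = 2 × 3^2 × 5^2
36 = 2^2 × 3^2
LCM(450, 36) = 2^2 × 3^2 × 5^2 = 900.
Smallest multiple of 900 that is ≥ 2661: ⌈2661/900⌉ × 900 = 3 × 900 = 2700.

2700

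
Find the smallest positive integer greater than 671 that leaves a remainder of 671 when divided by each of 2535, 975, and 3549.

N − 671 must be a common multiple of 2535, 975, and 3549.
2535 = 3 × 5 × 13^2
975 = 3 × 5^2 × 13
3549 = 3 × 7 × 13^2
LCM(2535, 975, 3549) = 3 × 5^2 × 7 × 13^2 = 88725.
Smallest N > 671 is LCM + 671 = 88725 + 671 = 89396.

89396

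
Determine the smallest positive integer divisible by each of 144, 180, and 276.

16560

144 = 2^4 × 3^2
180 = 2^2 × 3^2 × 5
276 = 2^2 × 3 × 23
LCM(144, 180, 276) = 2^4 × 3^2 × 5 × 23 = 16560.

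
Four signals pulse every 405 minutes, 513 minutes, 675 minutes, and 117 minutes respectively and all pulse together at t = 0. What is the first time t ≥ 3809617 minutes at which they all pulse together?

4001400 minutes

Joint pulses occur at multiples of LCM(405, 513, 675, 117).
405 = 3^4 × 5
513 = 3^3 × 19
675 = 3^3 × 5^2
117 = 3^2 × 13
LCM(405, 513, 675, 117) = 3^4 × 5^2 × 13 × 19 = 500175.
Smallest multiple of 500175 that is ≥ 3809617: ⌈3809617/500175⌉ × 500175 = 8 × 500175 = 4001400.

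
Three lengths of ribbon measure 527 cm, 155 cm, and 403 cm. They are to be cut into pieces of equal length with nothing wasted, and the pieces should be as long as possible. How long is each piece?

Each piece length must divide every original length, so the longest possible is gcd(527, 155, 403).
527 = 17 × 31
155 = 5 × 31
403 = 13 × 31
gcd(527, 155, 403) = 31.

31 cm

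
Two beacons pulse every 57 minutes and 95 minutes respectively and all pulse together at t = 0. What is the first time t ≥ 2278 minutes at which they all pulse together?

Joint pulses occur at multiples of LCM(57, 95).
57 = 3 × 19
95 = 5 × 19
LCM(57, 95) = 3 × 5 × 19 = 285.
Smallest multiple of 285 that is ≥ 2278: ⌈2278/285⌉ × 285 = 8 × 285 = 2280.

2280 minutes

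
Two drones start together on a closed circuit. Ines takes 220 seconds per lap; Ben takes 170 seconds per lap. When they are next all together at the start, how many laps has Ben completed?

The first common completion time is the LCM of the periods.
220 = 2^2 × 5 × 11
170 = 2 × 5 × 17
LCM(220, 170) = 2^2 × 5 × 11 × 17 = 3740.
Laps for period 170: 3740 / 170 = 22.

22 laps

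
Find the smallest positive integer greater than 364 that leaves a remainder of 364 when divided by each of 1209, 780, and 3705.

N − 364 must be a common multiple of 1209, 780, and 3705.
1209 = 3 × 13 × 31
780 = 2^2 × 3 × 5 × 13
3705 = 3 × 5 × 13 × 19
LCM(1209, 780, 3705) = 2^2 × 3 × 5 × 13 × 19 × 31 = 459420.
Smallest N > 364 is LCM + 364 = 459420 + 364 = 459784.

459784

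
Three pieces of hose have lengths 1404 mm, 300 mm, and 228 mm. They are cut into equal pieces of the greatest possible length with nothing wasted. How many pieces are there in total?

Piece length = gcd(1404, 300, 228).
1404 = 2^2 × 3^3 × 13
300 = 2^2 × 3 × 5^2
228 = 2^2 × 3 × 19
gcd(1404, 300, 228) = 2^2 × 3 = 12.
Total pieces = 1404/12 + 300/12 + 228/12 = 117 + 25 + 19 = 161.

161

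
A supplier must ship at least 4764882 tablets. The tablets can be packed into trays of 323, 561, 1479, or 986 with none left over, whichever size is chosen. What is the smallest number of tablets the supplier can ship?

The number of tablets must be a common multiple of 323, 561, 1479, and 986, so a multiple of their LCM.
323 = 17 × 19
561 = 3 × 11 × 17
1479 = 3 × 17 × 29
986 = 2 × 17 × 29
LCM(323, 561, 1479, 986) = 2 × 3 × 11 × 17 × 19 × 29 = 618222.
Smallest multiple of 618222 that is ≥ 4764882: ⌈4764882/618222⌉ × 618222 = 8 × 618222 = 4945776.

4945776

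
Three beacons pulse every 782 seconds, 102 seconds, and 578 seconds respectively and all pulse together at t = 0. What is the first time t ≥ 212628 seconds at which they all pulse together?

Joint pulses occur at multiples of LCM(782, 102, 578).
782 = 2 × 17 × 23
102 = 2 × 3 × 17
578 = 2 × 17^2
LCM(782, 102, 578) = 2 × 3 × 17^2 × 23 = 39882.
Smallest multiple of 39882 that is ≥ 212628: ⌈212628/39882⌉ × 39882 = 6 × 39882 = 239292.

239292 seconds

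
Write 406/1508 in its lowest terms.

406 = 2 × 7 × 29
1508 = 2^2 × 13 × 29
gcd(406, 1508) = 2 × 29 = 58.
Divide numerator and denominator by 58: 406/1508 = 7/26.

7/26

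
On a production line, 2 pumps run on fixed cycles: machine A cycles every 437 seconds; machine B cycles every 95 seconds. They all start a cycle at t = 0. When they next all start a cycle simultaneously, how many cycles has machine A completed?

They are all back at their starting positions together after one LCM of the periods.
437 = 19 × 23
95 = 5 × 19
LCM(437, 95) = 5 × 19 × 23 = 2185.
Cycles for period 437: 2185 / 437 = 5.

5 cycles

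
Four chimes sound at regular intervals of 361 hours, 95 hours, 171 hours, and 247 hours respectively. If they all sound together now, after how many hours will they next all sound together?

211185 hours

We need the least common multiple of the intervals.
361 = 19^2
95 = 5 × 19
171 = 3^2 × 19
247 = 13 × 19
LCM(361, 95, 171, 247) = 3^2 × 5 × 13 × 19^2 = 211185.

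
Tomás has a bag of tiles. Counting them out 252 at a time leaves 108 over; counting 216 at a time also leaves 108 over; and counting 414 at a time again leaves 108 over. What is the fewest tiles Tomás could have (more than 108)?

N − 108 must be a common multiple of 252, 216, and 414.
252 = 2^2 × 3^2 × 7
216 = 2^3 × 3^3
414 = 2 × 3^2 × 23
LCM(252, 216, 414) = 2^3 × 3^3 × 7 × 23 = 34776.
Smallest N > 108 is LCM + 108 = 34776 + 108 = 34884.

34884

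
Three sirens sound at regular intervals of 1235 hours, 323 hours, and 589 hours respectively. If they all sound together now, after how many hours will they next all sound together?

They coincide at every common multiple of the periods; the first is the LCM.
1235 = 5 × 13 × 19
323 = 17 × 19
589 = 19 × 31
LCM(1235, 323, 589) = 5 × 13 × 17 × 19 × 31 = 650845.

650845 hours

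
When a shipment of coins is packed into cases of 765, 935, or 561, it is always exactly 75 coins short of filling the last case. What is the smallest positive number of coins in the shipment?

Being 75 short of a full case of size k means N ≡ −75 (mod k), i.e. N + 75 is a multiple of each size.
765 = 3^2 × 5 × 17
935 = 5 × 11 × 17
561 = 3 × 11 × 17
LCM(765, 935, 561) = 3^2 × 5 × 11 × 17 = 8415.
Smallest positive N is 8415 − 75 = 8340.

8340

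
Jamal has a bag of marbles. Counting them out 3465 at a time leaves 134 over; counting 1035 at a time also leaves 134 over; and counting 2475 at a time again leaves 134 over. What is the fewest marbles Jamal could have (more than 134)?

N − 134 must be a common multiple of 3465, 1035, and 2475.
3465 = 3^2 × 5 × 7 × 11
1035 = 3^2 × 5 × 23
2475 = 3^2 × 5^2 × 11
LCM(3465, 1035, 2475) = 3^2 × 5^2 × 7 × 11 × 23 = 398475.
Smallest N > 134 is LCM + 134 = 398475 + 134 = 398609.

398609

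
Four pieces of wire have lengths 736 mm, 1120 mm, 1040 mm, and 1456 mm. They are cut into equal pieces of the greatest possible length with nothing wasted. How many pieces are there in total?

Piece length = gcd(736, 1120, 1040, 1456).
736 = 2^5 × 23
1120 = 2^5 × 5 × 7
1040 = 2^4 × 5 × 13
1456 = 2^4 × 7 × 13
gcd(736, 1120, 1040, 1456) = 2^4 = 16.
Total pieces = 736/16 + 1120/16 + 1040/16 + 1456/16 = 46 + 70 + 65 + 91 = 272.

272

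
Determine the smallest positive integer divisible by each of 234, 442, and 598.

91494

234 = 2 × 3^2 × 13
442 = 2 × 13 × 17
598 = 2 × 13 × 23
LCM(234, 442, 598) = 2 × 3^2 × 13 × 17 × 23 = 91494.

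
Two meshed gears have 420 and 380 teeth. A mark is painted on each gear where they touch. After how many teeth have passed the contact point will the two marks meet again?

7980 teeth

We need the least common multiple of the intervals.
420 = 2^2 × 3 × 5 × 7
380 = 2^2 × 5 × 19
LCM(420, 380) = 2^2 × 3 × 5 × 7 × 19 = 7980.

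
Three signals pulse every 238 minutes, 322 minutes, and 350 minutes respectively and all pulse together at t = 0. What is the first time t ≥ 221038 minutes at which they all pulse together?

Joint pulses occur at multiples of LCM(238, 322, 350).
238 = 2 × 7 × 17
322 = 2 × 7 × 23
350 = 2 × 5^2 × 7
LCM(238, 322, 350) = 2 × 5^2 × 7 × 17 × 23 = 136850.
Smallest multiple of 136850 that is ≥ 221038: ⌈221038/136850⌉ × 136850 = 2 × 136850 = 273700.

273700 minutes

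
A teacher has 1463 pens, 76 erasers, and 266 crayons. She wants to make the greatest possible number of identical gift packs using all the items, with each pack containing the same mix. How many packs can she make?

The pack count must divide each quantity, so the greatest is gcd(1463, 76, 266).
1463 = 7 × 11 × 19
76 = 2^2 × 19
266 = 2 × 7 × 19
gcd(1463, 76, 266) = 19.

19 packs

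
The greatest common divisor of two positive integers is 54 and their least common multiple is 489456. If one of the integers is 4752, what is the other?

For two integers, gcd × lcm = product, so the other is (54 × 489456) / 4752 = 26430624 / 4752 = 5562.

5562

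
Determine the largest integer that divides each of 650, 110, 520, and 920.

650 = 2 × 5^2 × 13
110 = 2 × 5 × 11
520 = 2^3 × 5 × 13
920 = 2^3 × 5 × 23
gcd(650, 110, 520, 920) = 2 × 5 = 10.

10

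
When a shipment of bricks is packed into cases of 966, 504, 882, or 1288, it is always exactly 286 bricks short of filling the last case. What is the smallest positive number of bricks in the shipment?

Being 286 short of a full case of size k means N ≡ −286 (mod k), i.e. N + 286 is a multiple of each size.
966 = 2 × 3 × 7 × 23
504 = 2^3 × 3^2 × 7
882 = 2 × 3^2 × 7^2
1288 = 2^3 × 7 × 23
LCM(966, 504, 882, 1288) = 2^3 × 3^2 × 7^2 × 23 = 81144.
Smallest positive N is 81144 − 286 = 80858.

80858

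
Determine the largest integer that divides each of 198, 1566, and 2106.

18

198 = 2 × 3^2 × 11
1566 = 2 × 3^3 × 29
2106 = 2 × 3^4 × 13
gcd(198, 1566, 2106) = 2 × 3^2 = 18.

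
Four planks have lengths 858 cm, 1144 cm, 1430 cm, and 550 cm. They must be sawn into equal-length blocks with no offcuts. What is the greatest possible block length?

The block length must divide every plank, so the greatest is gcd(858, 1144, 1430, 550).
858 = 2 × 3 × 11 × 13
1144 = 2^3 × 11 × 13
1430 = 2 × 5 × 11 × 13
550 = 2 × 5^2 × 11
gcd(858, 1144, 1430, 550) = 2 × 11 = 22.

22 cm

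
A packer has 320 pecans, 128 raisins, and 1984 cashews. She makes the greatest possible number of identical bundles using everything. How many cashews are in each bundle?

Number of bundles = gcd(320, 128, 1984).
320 = 2^6 × 5
128 = 2^7
1984 = 2^6 × 31
gcd(320, 128, 1984) = 2^6 = 64.
cashews per bundle = 1984 / 64 = 31.

31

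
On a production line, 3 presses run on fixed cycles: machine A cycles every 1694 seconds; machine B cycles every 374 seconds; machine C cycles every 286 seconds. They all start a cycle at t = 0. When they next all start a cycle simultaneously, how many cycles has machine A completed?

221 cycles

The first common completion time is the LCM of the periods.
1694 = 2 × 7 × 11^2
374 = 2 × 11 × 17
286 = 2 × 11 × 13
LCM(1694, 374, 286) = 2 × 7 × 11^2 × 13 × 17 = 374374.
Cycles for period 1694: 374374 / 1694 = 221.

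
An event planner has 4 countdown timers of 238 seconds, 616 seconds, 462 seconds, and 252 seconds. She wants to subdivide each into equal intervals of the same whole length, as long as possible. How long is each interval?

14 seconds

The interval must divide each timer length; the longest such is the gcd.
238 = 2 × 7 × 17
616 = 2^3 × 7 × 11
462 = 2 × 3 × 7 × 11
252 = 2^2 × 3^2 × 7
gcd(238, 616, 462, 252) = 2 × 7 = 14.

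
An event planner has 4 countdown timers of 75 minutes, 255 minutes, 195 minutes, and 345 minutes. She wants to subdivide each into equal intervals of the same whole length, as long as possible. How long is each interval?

15 minutes

The interval must divide each timer length; the longest such is the gcd.
75 = 3 × 5^2
255 = 3 × 5 × 17
195 = 3 × 5 × 13
345 = 3 × 5 × 23
gcd(75, 255, 195, 345) = 3 × 5 = 15.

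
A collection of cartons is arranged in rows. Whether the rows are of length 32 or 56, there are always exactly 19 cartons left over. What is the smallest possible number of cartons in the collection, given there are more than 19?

N − 19 must be a common multiple of 32 and 56.
32 = 2^5
56 = 2^3 × 7
LCM(32, 56) = 2^5 × 7 = 224.
Smallest N > 19 is LCM + 19 = 224 + 19 = 243.

243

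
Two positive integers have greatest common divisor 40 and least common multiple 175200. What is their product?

For any two positive integers, gcd × lcm = product = 40 × 175200 = 7008000.

7008000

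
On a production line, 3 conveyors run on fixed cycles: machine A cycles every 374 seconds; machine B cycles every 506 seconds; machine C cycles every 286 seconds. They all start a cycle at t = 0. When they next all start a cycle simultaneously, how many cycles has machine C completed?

They are all back at their starting positions together after one LCM of the periods.
374 = 2 × 11 × 17
506 = 2 × 11 × 23
286 = 2 × 11 × 13
LCM(374, 506, 286) = 2 × 11 × 13 × 17 × 23 = 111826.
Cycles for period 286: 111826 / 286 = 391.

391 cycles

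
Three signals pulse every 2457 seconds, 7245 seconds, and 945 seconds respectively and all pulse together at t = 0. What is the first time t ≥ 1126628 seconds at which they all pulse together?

1130220 seconds

Joint pulses occur at multiples of LCM(2457, 7245, 945).
2457 = 3^3 × 7 × 13
7245 = 3^2 × 5 × 7 × 23
945 = 3^3 × 5 × 7
LCM(2457, 7245, 945) = 3^3 × 5 × 7 × 13 × 23 = 282555.
Smallest multiple of 282555 that is ≥ 1126628: ⌈1126628/282555⌉ × 282555 = 4 × 282555 = 1130220.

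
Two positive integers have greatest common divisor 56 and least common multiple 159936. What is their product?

8956416

For any two positive integers, gcd × lcm = product = 56 × 159936 = 8956416.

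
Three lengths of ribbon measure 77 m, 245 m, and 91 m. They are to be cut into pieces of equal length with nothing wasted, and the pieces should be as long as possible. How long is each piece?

Each piece length must divide every original length, so the longest possible is gcd(77, 245, 91).
77 = 7 × 11
245 = 5 × 7^2
91 = 7 × 13
gcd(77, 245, 91) = 7.

7 m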